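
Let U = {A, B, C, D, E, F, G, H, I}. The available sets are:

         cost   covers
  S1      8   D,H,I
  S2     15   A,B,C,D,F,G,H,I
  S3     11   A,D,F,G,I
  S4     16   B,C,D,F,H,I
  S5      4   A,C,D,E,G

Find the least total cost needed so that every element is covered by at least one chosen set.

S2, S5 cover every element at cost 15 + 4 = 19.
Any cover uses at least 2 sets; among all covering selections none totals below 19.

19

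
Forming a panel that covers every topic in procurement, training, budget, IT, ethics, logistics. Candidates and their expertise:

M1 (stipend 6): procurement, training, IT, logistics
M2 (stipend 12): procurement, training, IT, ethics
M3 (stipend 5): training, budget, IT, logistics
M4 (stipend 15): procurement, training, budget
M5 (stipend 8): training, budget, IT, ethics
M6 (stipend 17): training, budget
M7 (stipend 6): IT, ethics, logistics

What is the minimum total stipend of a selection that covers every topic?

14

M1, M5 cover every topic at stipend 6 + 8 = 14.
Any cover uses at least 2 members; among all covering selections none totals below 14.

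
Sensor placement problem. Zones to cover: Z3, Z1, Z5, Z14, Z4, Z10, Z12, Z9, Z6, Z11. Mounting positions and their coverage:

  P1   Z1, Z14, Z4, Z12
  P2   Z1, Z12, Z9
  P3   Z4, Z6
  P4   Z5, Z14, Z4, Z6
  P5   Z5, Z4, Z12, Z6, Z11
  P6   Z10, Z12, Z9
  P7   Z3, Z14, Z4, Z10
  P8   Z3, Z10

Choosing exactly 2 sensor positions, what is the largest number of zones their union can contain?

Choosing P5, P7 covers {Z3, Z5, Z14, Z4, Z10, Z12, Z6, Z11} — 8 zones.
No choice of 2 sensor positions does better; here Z1, Z9 are left uncovered.

8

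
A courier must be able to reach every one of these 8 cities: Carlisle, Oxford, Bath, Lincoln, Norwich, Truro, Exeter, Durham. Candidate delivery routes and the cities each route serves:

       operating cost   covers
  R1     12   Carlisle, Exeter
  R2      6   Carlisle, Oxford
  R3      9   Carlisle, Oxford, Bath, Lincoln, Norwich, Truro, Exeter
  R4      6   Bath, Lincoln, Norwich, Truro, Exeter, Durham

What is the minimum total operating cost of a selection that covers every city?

12

R2, R4 cover every city at operating cost 6 + 6 = 12.
Any cover uses at least 2 routes; among all covering selections none totals below 12.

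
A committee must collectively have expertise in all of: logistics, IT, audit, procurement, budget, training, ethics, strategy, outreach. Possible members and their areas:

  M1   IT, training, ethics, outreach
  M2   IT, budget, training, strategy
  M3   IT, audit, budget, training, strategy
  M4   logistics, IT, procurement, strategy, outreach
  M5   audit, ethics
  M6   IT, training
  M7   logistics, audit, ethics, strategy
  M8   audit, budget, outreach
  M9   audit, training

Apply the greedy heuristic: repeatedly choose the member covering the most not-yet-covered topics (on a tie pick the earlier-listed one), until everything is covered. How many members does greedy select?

Pick 1: M3 covers 5 new topics (IT, audit, budget, training, strategy).
Pick 2: M4 covers 3 new topics (logistics, procurement, outreach).
Pick 3: M1 covers 1 new topics (ethics).
Greedy uses 3 members.

3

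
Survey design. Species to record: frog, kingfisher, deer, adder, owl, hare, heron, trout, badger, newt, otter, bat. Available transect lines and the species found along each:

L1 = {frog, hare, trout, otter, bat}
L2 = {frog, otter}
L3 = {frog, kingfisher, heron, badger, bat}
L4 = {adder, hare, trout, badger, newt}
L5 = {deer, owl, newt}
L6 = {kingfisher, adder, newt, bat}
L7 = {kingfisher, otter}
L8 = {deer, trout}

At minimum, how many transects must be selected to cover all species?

4

L1, L3, L4, L5 together cover {frog, kingfisher, deer, adder, owl, hare, heron, trout, badger, newt, otter, bat} — every species.
No 3 of the 8 transects cover everything (all 56 triples fall short), so 4 is minimum.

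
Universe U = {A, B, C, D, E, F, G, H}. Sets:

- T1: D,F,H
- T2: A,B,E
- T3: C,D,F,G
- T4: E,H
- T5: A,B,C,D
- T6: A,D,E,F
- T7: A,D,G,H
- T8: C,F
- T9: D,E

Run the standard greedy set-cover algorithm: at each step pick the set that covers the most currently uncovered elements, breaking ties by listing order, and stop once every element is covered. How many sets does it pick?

Pick 1: T3 covers 4 new elements (C, D, F, G).
Pick 2: T2 covers 3 new elements (A, B, E).
Pick 3: T1 covers 1 new elements (H).
Greedy uses 3 sets.

3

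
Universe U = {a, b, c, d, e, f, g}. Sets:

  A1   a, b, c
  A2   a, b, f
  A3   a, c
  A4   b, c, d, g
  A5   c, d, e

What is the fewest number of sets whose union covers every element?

3

A2, A4, A5 together cover {a, b, c, d, e, f, g} — every element.
No 2 of the 5 sets cover everything (all 10 pairs fall short), so 3 is minimum.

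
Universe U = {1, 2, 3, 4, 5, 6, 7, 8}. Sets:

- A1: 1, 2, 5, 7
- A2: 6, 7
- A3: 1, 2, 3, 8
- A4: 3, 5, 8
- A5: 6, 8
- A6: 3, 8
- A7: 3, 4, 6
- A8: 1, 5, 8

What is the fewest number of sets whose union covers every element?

3

A1, A3, A7 together cover {1, 2, 3, 4, 5, 6, 7, 8} — every element.
No 2 of the 8 sets cover everything (all 28 pairs fall short), so 3 is minimum.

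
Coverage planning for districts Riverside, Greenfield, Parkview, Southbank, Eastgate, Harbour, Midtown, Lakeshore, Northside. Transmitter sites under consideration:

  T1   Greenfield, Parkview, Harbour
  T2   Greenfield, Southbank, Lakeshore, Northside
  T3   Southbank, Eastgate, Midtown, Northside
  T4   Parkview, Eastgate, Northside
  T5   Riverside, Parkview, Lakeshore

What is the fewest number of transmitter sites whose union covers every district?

T1, T3, T5 together cover {Riverside, Greenfield, Parkview, Southbank, Eastgate, Harbour, Midtown, Lakeshore, Northside} — every district.
No 2 of the 5 transmitter sites cover everything (all 10 pairs fall short), so 3 is minimum.
Greedy (largest uncovered first) would take T2, T1, T3, T5 — 4 transmitter sites — but 3 suffice.

3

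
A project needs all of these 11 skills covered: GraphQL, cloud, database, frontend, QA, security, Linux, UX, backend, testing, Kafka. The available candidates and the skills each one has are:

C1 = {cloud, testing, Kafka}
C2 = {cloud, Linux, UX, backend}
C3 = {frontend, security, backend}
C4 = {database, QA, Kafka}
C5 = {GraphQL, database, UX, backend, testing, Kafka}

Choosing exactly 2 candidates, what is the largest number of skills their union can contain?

Choosing C2, C5 covers {GraphQL, cloud, database, Linux, UX, backend, testing, Kafka} — 8 skills.
No choice of 2 candidates does better; here frontend, QA, security are left uncovered.

8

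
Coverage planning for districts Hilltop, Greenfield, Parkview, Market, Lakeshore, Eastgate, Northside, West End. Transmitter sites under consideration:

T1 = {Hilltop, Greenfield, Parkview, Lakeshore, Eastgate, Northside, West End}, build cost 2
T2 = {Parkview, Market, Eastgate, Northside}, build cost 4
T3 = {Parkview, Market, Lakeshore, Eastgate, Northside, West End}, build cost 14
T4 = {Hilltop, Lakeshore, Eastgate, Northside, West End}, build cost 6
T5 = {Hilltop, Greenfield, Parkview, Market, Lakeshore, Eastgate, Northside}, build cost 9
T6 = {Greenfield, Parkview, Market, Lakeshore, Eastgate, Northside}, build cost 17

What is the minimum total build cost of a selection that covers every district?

6

T1, T2 cover every district at build cost 2 + 4 = 6.
Any cover uses at least 2 transmitter sites; among all covering selections none totals below 6.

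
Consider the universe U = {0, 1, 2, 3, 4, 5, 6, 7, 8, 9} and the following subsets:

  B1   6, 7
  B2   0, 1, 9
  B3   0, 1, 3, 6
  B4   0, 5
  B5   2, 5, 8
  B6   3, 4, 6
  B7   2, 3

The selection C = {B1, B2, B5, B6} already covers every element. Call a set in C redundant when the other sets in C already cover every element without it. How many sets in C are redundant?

Drop B1: 7 uncovered — not redundant.
Drop B2: 0, 1, 9 uncovered — not redundant.
Drop B5: 2, 5, 8 uncovered — not redundant.
Drop B6: 3, 4 uncovered — not redundant.
None of the sets in C is redundant.

0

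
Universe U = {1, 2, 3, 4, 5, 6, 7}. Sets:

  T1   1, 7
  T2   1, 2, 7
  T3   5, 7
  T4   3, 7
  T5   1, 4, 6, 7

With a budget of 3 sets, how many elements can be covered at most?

6

Choosing T2, T3, T5 covers {1, 2, 4, 5, 6, 7} — 6 elements.
No choice of 3 sets does better; here 3 is left uncovered.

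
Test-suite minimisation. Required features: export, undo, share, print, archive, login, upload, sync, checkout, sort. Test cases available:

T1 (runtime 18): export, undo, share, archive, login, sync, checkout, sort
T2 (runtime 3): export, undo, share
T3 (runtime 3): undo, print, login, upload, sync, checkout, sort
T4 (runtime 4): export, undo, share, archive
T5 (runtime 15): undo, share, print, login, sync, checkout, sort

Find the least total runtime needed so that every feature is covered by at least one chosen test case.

T3, T4 cover every feature at runtime 3 + 4 = 7.
Any cover uses at least 2 test cases; among all covering selections none totals below 7.

7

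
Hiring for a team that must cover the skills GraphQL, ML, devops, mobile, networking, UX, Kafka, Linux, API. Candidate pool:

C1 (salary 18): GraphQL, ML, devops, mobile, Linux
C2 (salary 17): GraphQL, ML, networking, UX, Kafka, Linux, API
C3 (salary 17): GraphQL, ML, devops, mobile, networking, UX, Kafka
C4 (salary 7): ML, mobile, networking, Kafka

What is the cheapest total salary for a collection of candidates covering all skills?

34

C2, C3 cover every skill at salary 17 + 17 = 34.
Any cover uses at least 2 candidates; among all covering selections none totals below 34.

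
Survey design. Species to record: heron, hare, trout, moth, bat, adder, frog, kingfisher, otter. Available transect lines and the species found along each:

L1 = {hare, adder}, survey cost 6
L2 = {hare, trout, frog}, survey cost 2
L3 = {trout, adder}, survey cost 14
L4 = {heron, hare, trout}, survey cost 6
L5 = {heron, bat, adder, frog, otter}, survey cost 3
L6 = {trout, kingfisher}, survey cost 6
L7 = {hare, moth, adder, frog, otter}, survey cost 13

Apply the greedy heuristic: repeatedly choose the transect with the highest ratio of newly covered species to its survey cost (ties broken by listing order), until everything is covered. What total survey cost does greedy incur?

24

Pick 1: L5 adds 5 new (heron, bat, adder, frog, otter) at survey cost 3 (ratio 5/3).
Pick 2: L2 adds 2 new (hare, trout) at survey cost 2 (ratio 2/2).
Pick 3: L6 adds 1 new (kingfisher) at survey cost 6 (ratio 1/6).
Pick 4: L7 adds 1 new (moth) at survey cost 13 (ratio 1/13).
Greedy total survey cost: 3 + 2 + 6 + 13 = 24. (The true optimum is 22, so greedy overshoots here.)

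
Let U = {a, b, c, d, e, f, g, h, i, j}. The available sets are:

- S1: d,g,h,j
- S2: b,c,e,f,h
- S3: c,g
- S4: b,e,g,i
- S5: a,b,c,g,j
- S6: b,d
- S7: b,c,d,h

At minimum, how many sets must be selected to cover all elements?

S1, S2, S4, S5 together cover {a, b, c, d, e, f, g, h, i, j} — every element.
No 3 of the 7 sets cover everything (all 35 triples fall short), so 4 is minimum.

4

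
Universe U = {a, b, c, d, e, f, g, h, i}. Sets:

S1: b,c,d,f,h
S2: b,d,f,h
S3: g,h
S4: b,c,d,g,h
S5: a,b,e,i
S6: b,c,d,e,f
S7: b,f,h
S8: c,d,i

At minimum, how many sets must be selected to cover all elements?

S1, S3, S5 together cover {a, b, c, d, e, f, g, h, i} — every element.
No 2 of the 8 sets cover everything (all 28 pairs fall short), so 3 is minimum.

3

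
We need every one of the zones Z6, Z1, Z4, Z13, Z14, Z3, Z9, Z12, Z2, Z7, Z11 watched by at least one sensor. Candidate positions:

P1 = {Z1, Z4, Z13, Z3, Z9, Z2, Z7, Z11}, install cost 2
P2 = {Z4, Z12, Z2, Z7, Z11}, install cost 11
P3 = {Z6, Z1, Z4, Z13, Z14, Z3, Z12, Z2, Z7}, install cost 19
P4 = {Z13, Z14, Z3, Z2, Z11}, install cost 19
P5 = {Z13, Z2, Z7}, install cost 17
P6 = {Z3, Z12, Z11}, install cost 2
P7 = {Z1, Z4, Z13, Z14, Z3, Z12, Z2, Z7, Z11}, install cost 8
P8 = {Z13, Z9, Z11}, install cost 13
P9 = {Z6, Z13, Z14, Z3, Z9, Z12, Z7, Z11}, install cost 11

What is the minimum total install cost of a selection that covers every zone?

13

P1, P9 cover every zone at install cost 2 + 11 = 13.
Any cover uses at least 2 sensor positions; among all covering selections none totals below 13.
Greedy by coverage-per-install cost would pick P1, P6, P9 for 15 — worse than the optimum 13.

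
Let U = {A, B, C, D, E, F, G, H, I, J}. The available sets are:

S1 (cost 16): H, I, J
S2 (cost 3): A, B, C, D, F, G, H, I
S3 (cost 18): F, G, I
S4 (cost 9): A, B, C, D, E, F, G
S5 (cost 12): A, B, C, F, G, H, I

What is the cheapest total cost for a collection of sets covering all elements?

25

S1, S4 cover every element at cost 16 + 9 = 25.
Any cover uses at least 2 sets; among all covering selections none totals below 25.
Greedy by coverage-per-cost would pick S2, S4, S1 for 28 — worse than the optimum 25.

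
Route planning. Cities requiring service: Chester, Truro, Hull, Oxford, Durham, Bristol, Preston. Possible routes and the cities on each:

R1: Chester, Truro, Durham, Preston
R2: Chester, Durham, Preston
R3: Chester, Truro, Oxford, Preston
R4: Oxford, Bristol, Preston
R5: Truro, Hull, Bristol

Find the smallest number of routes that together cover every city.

3

R1, R3, R5 together cover {Chester, Truro, Hull, Oxford, Durham, Bristol, Preston} — every city.
No 2 of the 5 routes cover everything (all 10 pairs fall short), so 3 is minimum.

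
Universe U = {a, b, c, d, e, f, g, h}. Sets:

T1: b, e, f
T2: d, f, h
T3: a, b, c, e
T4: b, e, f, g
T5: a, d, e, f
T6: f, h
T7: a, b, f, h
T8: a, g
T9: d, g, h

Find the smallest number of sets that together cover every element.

T1, T3, T9 together cover {a, b, c, d, e, f, g, h} — every element.
No 2 of the 9 sets cover everything (all 36 pairs fall short), so 3 is minimum.

3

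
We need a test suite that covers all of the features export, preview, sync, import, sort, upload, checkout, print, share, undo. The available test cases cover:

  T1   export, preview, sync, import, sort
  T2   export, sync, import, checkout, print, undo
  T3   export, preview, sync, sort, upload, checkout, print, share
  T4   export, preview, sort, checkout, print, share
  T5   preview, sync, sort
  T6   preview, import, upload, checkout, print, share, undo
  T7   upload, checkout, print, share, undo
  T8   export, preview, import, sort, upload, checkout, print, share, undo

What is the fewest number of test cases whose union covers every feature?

T1, T6 together cover {export, preview, sync, import, sort, upload, checkout, print, share, undo} — every feature.
No single test case contains all 10 features, so 2 is optimal.

2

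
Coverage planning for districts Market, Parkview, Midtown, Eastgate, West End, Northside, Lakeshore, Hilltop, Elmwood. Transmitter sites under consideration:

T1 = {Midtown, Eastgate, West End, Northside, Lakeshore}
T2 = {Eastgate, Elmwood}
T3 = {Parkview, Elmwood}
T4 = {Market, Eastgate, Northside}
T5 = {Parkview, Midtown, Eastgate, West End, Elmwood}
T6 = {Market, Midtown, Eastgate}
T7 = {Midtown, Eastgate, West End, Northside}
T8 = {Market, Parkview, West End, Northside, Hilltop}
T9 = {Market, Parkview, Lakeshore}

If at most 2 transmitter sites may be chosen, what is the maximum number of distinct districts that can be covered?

8

Choosing T1, T8 covers {Market, Parkview, Midtown, Eastgate, West End, Northside, Lakeshore, Hilltop} — 8 districts.
No choice of 2 transmitter sites does better; here Elmwood is left uncovered.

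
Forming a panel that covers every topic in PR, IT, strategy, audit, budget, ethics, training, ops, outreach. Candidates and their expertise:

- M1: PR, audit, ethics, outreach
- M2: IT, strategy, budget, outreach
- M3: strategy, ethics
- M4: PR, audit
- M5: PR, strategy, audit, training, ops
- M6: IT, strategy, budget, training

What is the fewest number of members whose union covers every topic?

3

M1, M2, M5 together cover {PR, IT, strategy, audit, budget, ethics, training, ops, outreach} — every topic.
No 2 of the 6 members cover everything (all 15 pairs fall short), so 3 is minimum.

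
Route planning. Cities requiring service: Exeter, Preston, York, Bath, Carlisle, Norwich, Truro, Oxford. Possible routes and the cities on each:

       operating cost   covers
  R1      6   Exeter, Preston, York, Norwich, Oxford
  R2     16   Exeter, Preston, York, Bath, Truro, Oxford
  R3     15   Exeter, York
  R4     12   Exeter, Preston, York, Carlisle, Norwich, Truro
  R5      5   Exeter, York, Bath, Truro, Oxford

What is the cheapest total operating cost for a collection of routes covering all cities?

17

R4, R5 cover every city at operating cost 12 + 5 = 17.
Any cover uses at least 2 routes; among all covering selections none totals below 17.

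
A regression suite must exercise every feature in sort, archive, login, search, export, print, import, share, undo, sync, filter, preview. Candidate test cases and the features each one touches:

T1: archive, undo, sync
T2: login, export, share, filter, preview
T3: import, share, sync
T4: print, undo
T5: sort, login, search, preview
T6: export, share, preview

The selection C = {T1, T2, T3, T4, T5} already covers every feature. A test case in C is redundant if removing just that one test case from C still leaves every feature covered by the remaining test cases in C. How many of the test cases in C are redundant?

0

Drop T1: archive uncovered — not redundant.
Drop T2: export, filter uncovered — not redundant.
Drop T3: import uncovered — not redundant.
Drop T4: print uncovered — not redundant.
Drop T5: sort, search uncovered — not redundant.
None of the test cases in C is redundant.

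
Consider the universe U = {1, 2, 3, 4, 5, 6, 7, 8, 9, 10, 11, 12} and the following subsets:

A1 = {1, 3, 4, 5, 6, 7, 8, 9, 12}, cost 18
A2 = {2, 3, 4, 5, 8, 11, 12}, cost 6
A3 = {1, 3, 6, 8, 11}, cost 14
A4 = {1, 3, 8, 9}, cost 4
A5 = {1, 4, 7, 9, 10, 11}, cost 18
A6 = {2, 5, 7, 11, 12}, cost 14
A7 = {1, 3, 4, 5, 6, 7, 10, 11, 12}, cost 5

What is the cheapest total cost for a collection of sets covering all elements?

15

A2, A4, A7 cover every element at cost 6 + 4 + 5 = 15.
Any cover uses at least 3 sets; among all covering selections none totals below 15.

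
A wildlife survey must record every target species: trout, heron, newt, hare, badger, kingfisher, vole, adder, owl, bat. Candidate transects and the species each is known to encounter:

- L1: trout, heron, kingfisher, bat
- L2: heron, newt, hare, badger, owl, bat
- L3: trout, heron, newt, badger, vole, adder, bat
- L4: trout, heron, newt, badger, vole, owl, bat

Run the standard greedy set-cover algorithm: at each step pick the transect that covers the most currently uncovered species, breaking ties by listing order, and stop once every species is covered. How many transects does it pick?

Pick 1: L3 covers 7 new species (trout, heron, newt, badger, vole, adder, bat).
Pick 2: L2 covers 2 new species (hare, owl).
Pick 3: L1 covers 1 new species (kingfisher).
Greedy uses 3 transects.

3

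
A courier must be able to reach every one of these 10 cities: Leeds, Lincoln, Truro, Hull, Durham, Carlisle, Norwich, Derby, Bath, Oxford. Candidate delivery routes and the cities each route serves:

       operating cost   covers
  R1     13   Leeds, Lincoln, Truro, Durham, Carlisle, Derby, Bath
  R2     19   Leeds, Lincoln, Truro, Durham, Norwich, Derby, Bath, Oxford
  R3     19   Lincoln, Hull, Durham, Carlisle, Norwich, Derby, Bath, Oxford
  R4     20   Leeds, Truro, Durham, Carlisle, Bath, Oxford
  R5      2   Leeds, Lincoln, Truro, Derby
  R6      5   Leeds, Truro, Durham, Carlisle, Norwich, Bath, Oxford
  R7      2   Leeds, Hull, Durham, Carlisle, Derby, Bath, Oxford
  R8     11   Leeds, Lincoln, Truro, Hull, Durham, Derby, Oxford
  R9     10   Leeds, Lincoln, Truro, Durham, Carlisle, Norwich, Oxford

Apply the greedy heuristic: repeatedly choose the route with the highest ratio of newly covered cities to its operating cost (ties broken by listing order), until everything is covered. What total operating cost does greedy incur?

Pick 1: R7 adds 7 new (Leeds, Hull, Durham, Carlisle, Derby, Bath, Oxford) at operating cost 2 (ratio 7/2).
Pick 2: R5 adds 2 new (Lincoln, Truro) at operating cost 2 (ratio 2/2).
Pick 3: R6 adds 1 new (Norwich) at operating cost 5 (ratio 1/5).
Greedy total operating cost: 2 + 2 + 5 = 9.

9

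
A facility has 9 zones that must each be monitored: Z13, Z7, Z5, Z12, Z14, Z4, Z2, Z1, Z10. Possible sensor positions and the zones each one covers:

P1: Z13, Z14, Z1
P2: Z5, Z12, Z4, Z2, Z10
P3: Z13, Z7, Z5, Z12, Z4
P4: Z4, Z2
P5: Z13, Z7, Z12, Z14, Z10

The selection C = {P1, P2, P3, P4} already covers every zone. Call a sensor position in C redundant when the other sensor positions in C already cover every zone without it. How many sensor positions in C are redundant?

Drop P1: Z14, Z1 uncovered — not redundant.
Drop P2: Z10 uncovered — not redundant.
Drop P3: Z7 uncovered — not redundant.
Drop P4: the rest still cover every zone — redundant.
1 redundant: P4.

1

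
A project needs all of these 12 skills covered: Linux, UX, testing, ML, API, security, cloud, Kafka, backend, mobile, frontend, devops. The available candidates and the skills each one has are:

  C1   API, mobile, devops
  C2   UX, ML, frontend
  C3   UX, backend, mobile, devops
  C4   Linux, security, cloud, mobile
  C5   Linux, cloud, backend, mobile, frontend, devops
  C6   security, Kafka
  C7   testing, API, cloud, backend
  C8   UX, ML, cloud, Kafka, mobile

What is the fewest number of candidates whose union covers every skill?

C2, C5, C6, C7 together cover {Linux, UX, testing, ML, API, security, cloud, Kafka, backend, mobile, frontend, devops} — every skill.
No 3 of the 8 candidates cover everything (all 56 triples fall short), so 4 is minimum.

4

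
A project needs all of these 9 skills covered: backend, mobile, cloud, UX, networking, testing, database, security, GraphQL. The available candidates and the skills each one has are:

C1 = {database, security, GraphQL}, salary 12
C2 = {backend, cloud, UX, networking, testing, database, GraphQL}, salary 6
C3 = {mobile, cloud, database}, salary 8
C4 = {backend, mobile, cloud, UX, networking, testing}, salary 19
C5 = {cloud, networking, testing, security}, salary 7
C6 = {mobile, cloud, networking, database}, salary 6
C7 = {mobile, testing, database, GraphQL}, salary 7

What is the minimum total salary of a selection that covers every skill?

C2, C5, C6 cover every skill at salary 6 + 7 + 6 = 19.
Any cover uses at least 2 candidates; among all covering selections none totals below 19.

19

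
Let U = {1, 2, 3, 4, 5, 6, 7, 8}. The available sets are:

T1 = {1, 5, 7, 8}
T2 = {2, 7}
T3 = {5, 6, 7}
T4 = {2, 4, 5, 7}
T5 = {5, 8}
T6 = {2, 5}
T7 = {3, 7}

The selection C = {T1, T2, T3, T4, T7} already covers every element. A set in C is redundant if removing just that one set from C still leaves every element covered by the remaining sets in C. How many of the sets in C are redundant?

1

Drop T1: 1, 8 uncovered — not redundant.
Drop T2: the rest still cover every element — redundant.
Drop T3: 6 uncovered — not redundant.
Drop T4: 4 uncovered — not redundant.
Drop T7: 3 uncovered — not redundant.
1 redundant: T2.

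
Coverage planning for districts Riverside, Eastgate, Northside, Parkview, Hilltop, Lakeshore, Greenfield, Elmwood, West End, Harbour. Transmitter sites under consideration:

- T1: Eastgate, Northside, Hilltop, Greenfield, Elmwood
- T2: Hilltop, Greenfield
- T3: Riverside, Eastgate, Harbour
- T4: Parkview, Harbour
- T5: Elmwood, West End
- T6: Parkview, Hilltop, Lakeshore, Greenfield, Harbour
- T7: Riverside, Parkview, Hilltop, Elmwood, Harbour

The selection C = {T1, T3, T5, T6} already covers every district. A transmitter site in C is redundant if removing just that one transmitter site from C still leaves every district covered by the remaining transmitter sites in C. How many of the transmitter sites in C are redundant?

0

Drop T1: Northside uncovered — not redundant.
Drop T3: Riverside uncovered — not redundant.
Drop T5: West End uncovered — not redundant.
Drop T6: Parkview, Lakeshore uncovered — not redundant.
None of the transmitter sites in C is redundant.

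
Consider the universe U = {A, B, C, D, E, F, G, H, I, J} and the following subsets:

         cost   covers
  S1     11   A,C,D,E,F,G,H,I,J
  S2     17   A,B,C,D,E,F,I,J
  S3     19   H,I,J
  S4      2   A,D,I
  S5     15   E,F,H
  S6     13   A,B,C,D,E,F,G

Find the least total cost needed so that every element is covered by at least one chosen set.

S1, S6 cover every element at cost 11 + 13 = 24.
Any cover uses at least 2 sets; among all covering selections none totals below 24.
Greedy by coverage-per-cost would pick S4, S1, S6 for 26 — worse than the optimum 24.

24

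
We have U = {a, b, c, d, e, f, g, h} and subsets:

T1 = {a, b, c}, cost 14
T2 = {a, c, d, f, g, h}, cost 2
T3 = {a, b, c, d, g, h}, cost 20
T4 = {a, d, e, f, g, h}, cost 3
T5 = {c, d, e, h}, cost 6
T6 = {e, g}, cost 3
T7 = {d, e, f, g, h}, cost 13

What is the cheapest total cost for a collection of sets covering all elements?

T1, T4 cover every element at cost 14 + 3 = 17.
Any cover uses at least 2 sets; among all covering selections none totals below 17.

17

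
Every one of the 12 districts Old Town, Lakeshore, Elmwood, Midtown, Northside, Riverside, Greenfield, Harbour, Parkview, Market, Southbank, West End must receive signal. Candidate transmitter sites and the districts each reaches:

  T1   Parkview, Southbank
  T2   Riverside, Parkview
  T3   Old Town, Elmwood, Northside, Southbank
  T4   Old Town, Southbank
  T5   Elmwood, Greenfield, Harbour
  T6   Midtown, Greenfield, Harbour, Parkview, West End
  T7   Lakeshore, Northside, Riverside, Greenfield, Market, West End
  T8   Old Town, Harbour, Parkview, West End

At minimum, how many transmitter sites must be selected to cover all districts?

3

T3, T6, T7 together cover {Old Town, Lakeshore, Elmwood, Midtown, Northside, Riverside, Greenfield, Harbour, Parkview, Market, Southbank, West End} — every district.
No 2 of the 8 transmitter sites cover everything (all 28 pairs fall short), so 3 is minimum.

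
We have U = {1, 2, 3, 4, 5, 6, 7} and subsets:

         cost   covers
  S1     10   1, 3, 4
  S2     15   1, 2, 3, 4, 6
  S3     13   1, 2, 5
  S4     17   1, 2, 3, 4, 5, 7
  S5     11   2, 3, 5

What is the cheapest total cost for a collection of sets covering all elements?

S2, S4 cover every element at cost 15 + 17 = 32.
Any cover uses at least 2 sets; among all covering selections none totals below 32.

32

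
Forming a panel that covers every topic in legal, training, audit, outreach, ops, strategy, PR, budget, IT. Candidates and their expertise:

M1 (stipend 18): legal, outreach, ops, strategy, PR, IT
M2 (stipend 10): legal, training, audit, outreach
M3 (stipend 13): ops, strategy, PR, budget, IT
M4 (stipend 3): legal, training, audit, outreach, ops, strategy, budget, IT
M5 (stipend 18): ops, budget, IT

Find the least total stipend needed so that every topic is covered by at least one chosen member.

M3, M4 cover every topic at stipend 13 + 3 = 16.
Any cover uses at least 2 members; among all covering selections none totals below 16.

16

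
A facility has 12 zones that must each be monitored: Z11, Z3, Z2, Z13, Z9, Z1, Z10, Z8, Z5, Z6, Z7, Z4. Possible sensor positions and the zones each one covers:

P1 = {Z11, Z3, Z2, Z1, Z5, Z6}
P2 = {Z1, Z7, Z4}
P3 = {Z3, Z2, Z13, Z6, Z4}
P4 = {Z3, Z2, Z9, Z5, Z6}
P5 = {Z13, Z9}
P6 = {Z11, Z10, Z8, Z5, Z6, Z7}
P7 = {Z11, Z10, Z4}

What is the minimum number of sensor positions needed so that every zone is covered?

4

P1, P2, P5, P6 together cover {Z11, Z3, Z2, Z13, Z9, Z1, Z10, Z8, Z5, Z6, Z7, Z4} — every zone.
No 3 of the 7 sensor positions cover everything (all 35 triples fall short), so 4 is minimum.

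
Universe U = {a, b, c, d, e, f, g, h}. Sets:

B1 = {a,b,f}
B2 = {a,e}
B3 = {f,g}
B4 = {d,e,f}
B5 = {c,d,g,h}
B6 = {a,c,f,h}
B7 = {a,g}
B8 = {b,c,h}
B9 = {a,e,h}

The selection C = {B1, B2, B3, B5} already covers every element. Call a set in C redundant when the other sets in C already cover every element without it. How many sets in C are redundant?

1

Drop B1: b uncovered — not redundant.
Drop B2: e uncovered — not redundant.
Drop B3: the rest still cover every element — redundant.
Drop B5: c, d, h uncovered — not redundant.
1 redundant: B3.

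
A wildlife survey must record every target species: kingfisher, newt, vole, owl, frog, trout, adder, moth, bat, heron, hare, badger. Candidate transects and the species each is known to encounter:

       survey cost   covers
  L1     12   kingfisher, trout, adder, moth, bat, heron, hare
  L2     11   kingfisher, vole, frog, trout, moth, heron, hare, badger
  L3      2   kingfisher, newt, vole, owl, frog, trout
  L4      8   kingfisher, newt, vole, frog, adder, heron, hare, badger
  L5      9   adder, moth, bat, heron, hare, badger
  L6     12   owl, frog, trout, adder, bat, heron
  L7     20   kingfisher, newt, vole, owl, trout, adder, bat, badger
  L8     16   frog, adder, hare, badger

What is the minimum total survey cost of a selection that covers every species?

11

L3, L5 cover every species at survey cost 2 + 9 = 11.
Any cover uses at least 2 transects; among all covering selections none totals below 11.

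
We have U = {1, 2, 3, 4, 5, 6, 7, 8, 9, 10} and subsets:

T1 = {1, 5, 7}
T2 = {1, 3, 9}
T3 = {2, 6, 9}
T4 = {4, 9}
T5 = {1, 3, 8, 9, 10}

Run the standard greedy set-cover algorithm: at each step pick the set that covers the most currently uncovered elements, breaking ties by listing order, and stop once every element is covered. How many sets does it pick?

Pick 1: T5 covers 5 new elements (1, 3, 8, 9, 10).
Pick 2: T1 covers 2 new elements (5, 7).
Pick 3: T3 covers 2 new elements (2, 6).
Pick 4: T4 covers 1 new elements (4).
Greedy uses 4 sets.

4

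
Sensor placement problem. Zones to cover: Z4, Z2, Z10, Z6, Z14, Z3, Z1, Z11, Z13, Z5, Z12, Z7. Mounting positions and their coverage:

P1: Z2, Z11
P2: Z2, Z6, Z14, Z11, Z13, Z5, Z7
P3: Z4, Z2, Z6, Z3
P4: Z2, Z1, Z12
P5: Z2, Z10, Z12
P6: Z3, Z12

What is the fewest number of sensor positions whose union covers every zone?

P2, P3, P4, P5 together cover {Z4, Z2, Z10, Z6, Z14, Z3, Z1, Z11, Z13, Z5, Z12, Z7} — every zone.
No 3 of the 6 sensor positions cover everything (all 20 triples fall short), so 4 is minimum.

4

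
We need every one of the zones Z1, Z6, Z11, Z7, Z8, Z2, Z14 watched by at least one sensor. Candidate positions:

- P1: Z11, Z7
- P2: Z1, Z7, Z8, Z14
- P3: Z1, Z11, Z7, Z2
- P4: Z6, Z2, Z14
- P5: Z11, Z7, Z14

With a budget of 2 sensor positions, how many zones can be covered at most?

6

Choosing P2, P3 covers {Z1, Z11, Z7, Z8, Z2, Z14} — 6 zones.
No choice of 2 sensor positions does better; here Z6 is left uncovered.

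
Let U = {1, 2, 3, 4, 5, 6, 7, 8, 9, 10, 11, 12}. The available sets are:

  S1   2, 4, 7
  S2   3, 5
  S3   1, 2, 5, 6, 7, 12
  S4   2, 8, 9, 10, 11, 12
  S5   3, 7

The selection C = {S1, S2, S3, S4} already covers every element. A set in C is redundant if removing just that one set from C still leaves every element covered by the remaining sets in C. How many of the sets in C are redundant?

Drop S1: 4 uncovered — not redundant.
Drop S2: 3 uncovered — not redundant.
Drop S3: 1, 6 uncovered — not redundant.
Drop S4: 8, 9, 10, 11 uncovered — not redundant.
None of the sets in C is redundant.

0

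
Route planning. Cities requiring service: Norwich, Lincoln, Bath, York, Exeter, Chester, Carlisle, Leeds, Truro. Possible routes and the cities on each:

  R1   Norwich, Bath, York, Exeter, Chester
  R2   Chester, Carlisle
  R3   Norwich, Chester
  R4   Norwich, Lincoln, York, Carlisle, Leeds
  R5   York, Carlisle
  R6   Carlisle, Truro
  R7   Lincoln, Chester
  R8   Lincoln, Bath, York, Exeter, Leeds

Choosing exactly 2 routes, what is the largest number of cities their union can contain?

8

Choosing R1, R4 covers {Norwich, Lincoln, Bath, York, Exeter, Chester, Carlisle, Leeds} — 8 cities.
No choice of 2 routes does better; here Truro is left uncovered.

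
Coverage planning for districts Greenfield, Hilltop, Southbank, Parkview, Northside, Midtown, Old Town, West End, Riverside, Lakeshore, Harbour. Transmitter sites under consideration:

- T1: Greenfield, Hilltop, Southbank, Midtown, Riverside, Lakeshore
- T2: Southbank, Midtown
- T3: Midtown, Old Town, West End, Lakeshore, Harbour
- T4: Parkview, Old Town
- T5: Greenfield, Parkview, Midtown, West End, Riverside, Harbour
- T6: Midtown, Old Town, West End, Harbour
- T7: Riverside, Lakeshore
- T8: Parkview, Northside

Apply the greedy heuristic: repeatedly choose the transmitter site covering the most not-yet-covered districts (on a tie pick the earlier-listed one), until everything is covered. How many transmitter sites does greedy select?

Pick 1: T1 covers 6 new districts (Greenfield, Hilltop, Southbank, Midtown, Riverside, Lakeshore).
Pick 2: T3 covers 3 new districts (Old Town, West End, Harbour).
Pick 3: T8 covers 2 new districts (Parkview, Northside).
Greedy uses 3 transmitter sites.

3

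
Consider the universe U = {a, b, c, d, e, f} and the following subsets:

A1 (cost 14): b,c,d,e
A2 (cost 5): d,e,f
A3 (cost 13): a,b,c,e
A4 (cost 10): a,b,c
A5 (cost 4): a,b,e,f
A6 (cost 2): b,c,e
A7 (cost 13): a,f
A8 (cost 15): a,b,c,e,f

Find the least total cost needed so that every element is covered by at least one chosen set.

A2, A5, A6 cover every element at cost 5 + 4 + 2 = 11.
Any cover uses at least 2 sets; among all covering selections none totals below 11.

11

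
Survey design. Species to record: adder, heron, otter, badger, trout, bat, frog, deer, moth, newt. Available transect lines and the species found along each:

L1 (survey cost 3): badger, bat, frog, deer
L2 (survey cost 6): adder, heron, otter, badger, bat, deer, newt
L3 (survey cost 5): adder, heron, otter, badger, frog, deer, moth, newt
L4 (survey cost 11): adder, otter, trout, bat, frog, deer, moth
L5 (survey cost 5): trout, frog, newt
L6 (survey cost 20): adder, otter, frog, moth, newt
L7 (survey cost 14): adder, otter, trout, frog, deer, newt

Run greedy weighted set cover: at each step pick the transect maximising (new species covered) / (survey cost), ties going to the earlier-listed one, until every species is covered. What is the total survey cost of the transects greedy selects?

13

Pick 1: L3 adds 8 new (adder, heron, otter, badger, frog, deer, moth, newt) at survey cost 5 (ratio 8/5).
Pick 2: L1 adds 1 new (bat) at survey cost 3 (ratio 1/3).
Pick 3: L5 adds 1 new (trout) at survey cost 5 (ratio 1/5).
Greedy total survey cost: 5 + 3 + 5 = 13.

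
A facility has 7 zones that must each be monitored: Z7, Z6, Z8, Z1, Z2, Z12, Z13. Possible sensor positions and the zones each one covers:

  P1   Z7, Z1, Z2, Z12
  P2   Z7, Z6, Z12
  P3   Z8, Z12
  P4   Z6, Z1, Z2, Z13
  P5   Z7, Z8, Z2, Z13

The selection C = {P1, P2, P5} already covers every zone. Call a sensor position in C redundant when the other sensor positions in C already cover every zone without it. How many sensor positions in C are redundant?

0

Drop P1: Z1 uncovered — not redundant.
Drop P2: Z6 uncovered — not redundant.
Drop P5: Z8, Z13 uncovered — not redundant.
None of the sensor positions in C is redundant.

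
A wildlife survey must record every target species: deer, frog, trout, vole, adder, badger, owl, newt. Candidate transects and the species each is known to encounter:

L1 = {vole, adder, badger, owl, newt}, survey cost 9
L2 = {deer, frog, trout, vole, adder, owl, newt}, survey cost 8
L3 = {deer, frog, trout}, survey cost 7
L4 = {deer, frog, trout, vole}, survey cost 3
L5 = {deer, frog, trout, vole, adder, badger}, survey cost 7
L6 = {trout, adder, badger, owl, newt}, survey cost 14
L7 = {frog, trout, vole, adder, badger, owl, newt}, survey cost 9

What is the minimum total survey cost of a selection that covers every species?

12

L1, L4 cover every species at survey cost 9 + 3 = 12.
Any cover uses at least 2 transects; among all covering selections none totals below 12.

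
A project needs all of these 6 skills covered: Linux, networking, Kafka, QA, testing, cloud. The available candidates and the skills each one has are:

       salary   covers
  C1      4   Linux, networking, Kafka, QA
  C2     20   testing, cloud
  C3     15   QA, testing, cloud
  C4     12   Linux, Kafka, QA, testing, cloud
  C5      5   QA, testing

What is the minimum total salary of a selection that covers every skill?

C1, C4 cover every skill at salary 4 + 12 = 16.
Any cover uses at least 2 candidates; among all covering selections none totals below 16.
Greedy by coverage-per-salary would pick C1, C5, C4 for 21 — worse than the optimum 16.

16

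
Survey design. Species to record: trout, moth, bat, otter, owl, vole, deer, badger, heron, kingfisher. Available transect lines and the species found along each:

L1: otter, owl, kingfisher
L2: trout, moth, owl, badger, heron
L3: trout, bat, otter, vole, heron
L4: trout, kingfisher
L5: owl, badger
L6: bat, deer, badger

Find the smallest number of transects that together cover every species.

L1, L2, L3, L6 together cover {trout, moth, bat, otter, owl, vole, deer, badger, heron, kingfisher} — every species.
No 3 of the 6 transects cover everything (all 20 triples fall short), so 4 is minimum.

4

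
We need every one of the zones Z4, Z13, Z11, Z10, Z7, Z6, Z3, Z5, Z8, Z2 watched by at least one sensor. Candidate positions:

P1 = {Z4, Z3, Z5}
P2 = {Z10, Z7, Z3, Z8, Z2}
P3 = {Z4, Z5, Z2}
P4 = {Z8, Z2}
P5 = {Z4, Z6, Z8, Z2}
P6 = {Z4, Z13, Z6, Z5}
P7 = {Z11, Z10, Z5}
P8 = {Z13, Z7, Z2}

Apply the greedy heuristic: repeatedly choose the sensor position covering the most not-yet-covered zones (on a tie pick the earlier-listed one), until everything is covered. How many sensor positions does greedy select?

Pick 1: P2 covers 5 new zones (Z10, Z7, Z3, Z8, Z2).
Pick 2: P6 covers 4 new zones (Z4, Z13, Z6, Z5).
Pick 3: P7 covers 1 new zones (Z11).
Greedy uses 3 sensor positions.

3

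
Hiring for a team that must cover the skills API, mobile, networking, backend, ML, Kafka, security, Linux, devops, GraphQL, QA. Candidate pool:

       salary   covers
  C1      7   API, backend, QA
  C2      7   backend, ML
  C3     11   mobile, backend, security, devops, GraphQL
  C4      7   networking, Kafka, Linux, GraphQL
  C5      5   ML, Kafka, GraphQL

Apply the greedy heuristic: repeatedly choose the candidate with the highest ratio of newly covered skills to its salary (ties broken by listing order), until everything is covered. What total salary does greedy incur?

Pick 1: C5 adds 3 new (ML, Kafka, GraphQL) at salary 5 (ratio 3/5).
Pick 2: C1 adds 3 new (API, backend, QA) at salary 7 (ratio 3/7).
Pick 3: C4 adds 2 new (networking, Linux) at salary 7 (ratio 2/7).
Pick 4: C3 adds 3 new (mobile, security, devops) at salary 11 (ratio 3/11).
Greedy total salary: 5 + 7 + 7 + 11 = 30.

30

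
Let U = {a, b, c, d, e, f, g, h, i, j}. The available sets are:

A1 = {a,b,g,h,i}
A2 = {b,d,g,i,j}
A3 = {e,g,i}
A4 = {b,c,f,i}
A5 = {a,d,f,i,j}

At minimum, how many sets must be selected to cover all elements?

4

A1, A2, A3, A4 together cover {a, b, c, d, e, f, g, h, i, j} — every element.
No 3 of the 5 sets cover everything (all 10 triples fall short), so 4 is minimum.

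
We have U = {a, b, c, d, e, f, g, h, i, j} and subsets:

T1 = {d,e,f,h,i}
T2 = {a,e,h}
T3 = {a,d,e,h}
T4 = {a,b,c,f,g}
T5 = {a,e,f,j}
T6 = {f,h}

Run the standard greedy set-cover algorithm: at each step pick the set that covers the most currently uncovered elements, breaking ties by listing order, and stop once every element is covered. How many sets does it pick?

3

Pick 1: T1 covers 5 new elements (d, e, f, h, i).
Pick 2: T4 covers 4 new elements (a, b, c, g).
Pick 3: T5 covers 1 new elements (j).
Greedy uses 3 sets.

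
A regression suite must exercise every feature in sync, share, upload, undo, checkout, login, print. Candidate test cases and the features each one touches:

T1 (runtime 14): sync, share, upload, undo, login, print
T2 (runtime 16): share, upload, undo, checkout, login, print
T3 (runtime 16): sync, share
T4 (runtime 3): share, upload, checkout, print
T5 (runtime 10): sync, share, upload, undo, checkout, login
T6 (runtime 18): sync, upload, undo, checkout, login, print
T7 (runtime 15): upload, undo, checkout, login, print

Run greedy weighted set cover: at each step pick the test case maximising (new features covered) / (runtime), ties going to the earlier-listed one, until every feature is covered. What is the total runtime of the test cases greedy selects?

13

Pick 1: T4 adds 4 new (share, upload, checkout, print) at runtime 3 (ratio 4/3).
Pick 2: T5 adds 3 new (sync, undo, login) at runtime 10 (ratio 3/10).
Greedy total runtime: 3 + 10 = 13.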